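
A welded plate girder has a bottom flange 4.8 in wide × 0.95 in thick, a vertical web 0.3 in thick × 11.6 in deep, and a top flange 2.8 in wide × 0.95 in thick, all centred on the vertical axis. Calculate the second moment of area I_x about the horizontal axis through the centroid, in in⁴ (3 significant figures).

I_x ≈ 311 in⁴

Treat the section as a set of non-overlapping primitives; coordinates are from the bounding-box lower-left.
Bottom plate: 4.8 × 0.95, A = 4.56 in², y = 0.475 in, Ī = 0.34295 in⁴.
Web plate: 0.3 × 11.6, A = 3.48 in², y = 6.75 in, Ī = 39.022 in⁴.
Top plate: 2.8 × 0.95, A = 2.66 in², y = 13.025 in, Ī = 0.20005 in⁴.
Centroid: ȳ = ΣA·y / ΣA = 5.6357 in.
Transfer each piece to the horizontal axis through the centroid using Ī + A·d² with d = y − 5.6357:
  bottom plate: d = -5.1607 in → contributes +121.79 in⁴
  web plate: d = 1.1143 in → contributes +43.343 in⁴
  top plate: d = 7.3893 in → contributes +145.44 in⁴
Total I = 310.57 in⁴.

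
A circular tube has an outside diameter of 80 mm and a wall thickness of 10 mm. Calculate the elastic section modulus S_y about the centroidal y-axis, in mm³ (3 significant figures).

Break the section into simple shapes (no overlaps), measuring from the bottom-left corner of the bounding box.
Outer circle: ⌀80, A = 5026.5 mm², x = 40 mm, Ī = 2 010 619 mm⁴.
Bore (subtracted): ⌀60, A = 2827.4 mm², x = 40 mm, Ī = 636 173 mm⁴.
By symmetry the centroid is at mid-width, x̄ = 40 mm.
All pieces are centred on the centroidal y-axis, so I = ΣĪ (holes subtracted) = 1 374 447 mm⁴.
Extreme fibre distance c = 40 mm; S = I/c = 34 361 mm³.

S_y ≈ 3.44 × 10⁴ mm³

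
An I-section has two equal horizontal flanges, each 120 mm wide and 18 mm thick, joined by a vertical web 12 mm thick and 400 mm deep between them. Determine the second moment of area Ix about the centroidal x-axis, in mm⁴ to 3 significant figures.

Ix ≈ 2.53 × 10⁸ mm⁴

Treat the section as a set of non-overlapping primitives; coordinates are from the bounding-box lower-left.
Bottom flange: 120 × 18, A = 2 160 mm², y = 9 mm, Ī = 58 320 mm⁴.
Web: 12 × 400, A = 4 800 mm², y = 218 mm, Ī = 64 000 000 mm⁴.
Top flange: 120 × 18, A = 2 160 mm², y = 427 mm, Ī = 58 320 mm⁴.
By symmetry the centroid is at mid-height, ȳ = 218 mm.
Transfer each piece to the centroidal x-axis using Ī + A·d² with d = y − 218:
  bottom flange: d = -209 mm → contributes +94 409 280 mm⁴
  web: d = 0 mm → contributes +64 000 000 mm⁴
  top flange: d = 209 mm → contributes +94 409 280 mm⁴
Total I = 252 818 560 mm⁴.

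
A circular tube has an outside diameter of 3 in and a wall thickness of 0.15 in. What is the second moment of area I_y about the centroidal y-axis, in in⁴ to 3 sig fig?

Split into non-overlapping primitives; take the origin at the lower-left of the bounding box.
Outer circle: ⌀3, A = 7.0686 in², x = 1.5 in, Ī = 3.9761 in⁴.
Bore (subtracted): ⌀2.7, A = 5.7256 in², x = 1.5 in, Ī = 2.6087 in⁴.
By symmetry the centroid is at mid-width, x̄ = 1.5 in.
All pieces are centred on the centroidal y-axis, so I = ΣĪ (holes subtracted) = 1.3674 in⁴.

I_y ≈ 1.37 in⁴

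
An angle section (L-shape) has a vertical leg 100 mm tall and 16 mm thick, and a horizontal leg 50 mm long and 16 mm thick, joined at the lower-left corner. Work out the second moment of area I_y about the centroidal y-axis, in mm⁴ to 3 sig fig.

I_y ≈ 3.40 × 10⁵ mm⁴

Split into non-overlapping primitives; take the origin at the lower-left of the bounding box.
Vertical leg: 16 × 100, A = 1 600 mm², x = 8 mm, Ī = 34 133 mm⁴.
Horizontal leg (remainder): 34 × 16, A = 544 mm², x = 33 mm, Ī = 52 405 mm⁴.
Centroid: x̄ = ΣA·x / ΣA = 14.343 mm.
Transfer each piece to the centroidal y-axis using Ī + A·d² with d = x − 14.343:
  vertical leg: d = -6.3433 mm → contributes +98 513 mm⁴
  horizontal leg (remainder): d = 18.657 mm → contributes +241 757 mm⁴
Total I = 340 270 mm⁴.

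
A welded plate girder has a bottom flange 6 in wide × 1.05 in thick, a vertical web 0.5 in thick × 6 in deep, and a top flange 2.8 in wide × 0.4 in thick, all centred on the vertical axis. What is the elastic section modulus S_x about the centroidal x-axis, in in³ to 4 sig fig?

S_x ≈ 12.73 in³

Treat the section as a set of non-overlapping primitives; coordinates are from the bounding-box lower-left.
Bottom plate: 6 × 1.05, A = 6.3 in², y = 0.525 in, Ī = 0.578813 in⁴.
Web plate: 0.5 × 6, A = 3 in², y = 4.05 in, Ī = 9 in⁴.
Top plate: 2.8 × 0.4, A = 1.12 in², y = 7.25 in, Ī = 0.0149333 in⁴.
Centroid: ȳ = ΣA·y / ΣA = 2.26272 in.
Transfer each piece to the centroidal x-axis using Ī + A·d² with d = y − 2.26272:
  bottom plate: d = -1.73772 in → contributes +19.6026 in⁴
  web plate: d = 1.78728 in → contributes +18.5832 in⁴
  top plate: d = 4.98728 in → contributes +27.8727 in⁴
Total I = 66.0585 in⁴.
Extreme fibre distance c = 5.18728 in; S = I/c = 12.7347 in³.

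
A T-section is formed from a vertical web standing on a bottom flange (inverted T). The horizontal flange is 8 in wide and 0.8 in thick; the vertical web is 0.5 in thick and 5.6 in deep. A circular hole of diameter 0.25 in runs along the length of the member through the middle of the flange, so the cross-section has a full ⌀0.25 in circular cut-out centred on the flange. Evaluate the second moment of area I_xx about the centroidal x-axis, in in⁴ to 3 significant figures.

Decompose the section into non-overlapping parts with the origin at the bottom-left of its bounding rectangle.
Flange: 8 × 0.8, A = 6.4 in², y = 0.4 in, Ī = 0.34133 in⁴.
Web: 0.5 × 5.6, A = 2.8 in², y = 3.6 in, Ī = 7.3173 in⁴.
Hole (subtracted): ⌀0.25, A = 0.049087 in², y = 0.4 in, Ī = 0.00019175 in⁴.
Centroid: ȳ = ΣA·y / ΣA = 1.3791 in.
Transfer each piece to the centroidal x-axis using Ī + A·d² with d = y − 1.3791:
  flange: d = -0.97914 in → contributes +6.4771 in⁴
  web: d = 2.2209 in → contributes +21.128 in⁴
  hole: d = -0.97914 in → contributes −0.047252 in⁴
Total I = 27.557 in⁴.

I_xx ≈ 27.6 in⁴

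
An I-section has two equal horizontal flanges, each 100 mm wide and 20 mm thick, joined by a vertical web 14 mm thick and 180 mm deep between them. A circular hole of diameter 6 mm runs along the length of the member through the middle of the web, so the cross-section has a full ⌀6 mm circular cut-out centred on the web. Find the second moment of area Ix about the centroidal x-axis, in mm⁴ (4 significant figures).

Split into non-overlapping primitives; take the origin at the lower-left of the bounding box.
Bottom flange: 100 × 20, A = 2 000 mm², y = 10 mm, Ī = 66666.7 mm⁴.
Web: 14 × 180, A = 2 520 mm², y = 110 mm, Ī = 6 804 000 mm⁴.
Top flange: 100 × 20, A = 2 000 mm², y = 210 mm, Ī = 66666.7 mm⁴.
Hole (subtracted): ⌀6, A = 28.2743 mm², y = 110 mm, Ī = 63.6173 mm⁴.
By symmetry the centroid is at mid-height, ȳ = 110 mm.
Transfer each piece to the centroidal x-axis using Ī + A·d² with d = y − 110:
  bottom flange: d = -100 mm → contributes +20 066 667 mm⁴
  web: d = 0 mm → contributes +6 804 000 mm⁴
  top flange: d = 100 mm → contributes +20 066 667 mm⁴
  hole: d = 0 mm → contributes −63.6173 mm⁴
Total I = 46 937 270 mm⁴.

Ix ≈ 4.694 × 10⁷ mm⁴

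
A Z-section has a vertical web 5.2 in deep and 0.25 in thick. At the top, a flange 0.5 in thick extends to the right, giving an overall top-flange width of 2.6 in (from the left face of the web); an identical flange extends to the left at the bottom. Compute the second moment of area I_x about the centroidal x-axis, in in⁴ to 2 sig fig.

Break the section into simple shapes (no overlaps), measuring from the bottom-left corner of the bounding box.
Web: 0.25 × 5.2, A = 1.3 in², y = 2.6 in, Ī = 2.929 in⁴.
Top flange (beyond web): 2.35 × 0.5, A = 1.175 in², y = 4.95 in, Ī = 0.02448 in⁴.
Bottom flange (beyond web): 2.35 × 0.5, A = 1.175 in², y = 0.25 in, Ī = 0.02448 in⁴.
Centroid: ȳ = ΣA·y / ΣA = 2.6 in.
Transfer each piece to the centroidal x-axis using Ī + A·d² with d = y − 2.6:
  web: d = 0 in → contributes +2.929 in⁴
  top flange (beyond web): d = 2.35 in → contributes +6.513 in⁴
  bottom flange (beyond web): d = -2.35 in → contributes +6.513 in⁴
Total I = 15.96 in⁴.

I_x ≈ 16 in⁴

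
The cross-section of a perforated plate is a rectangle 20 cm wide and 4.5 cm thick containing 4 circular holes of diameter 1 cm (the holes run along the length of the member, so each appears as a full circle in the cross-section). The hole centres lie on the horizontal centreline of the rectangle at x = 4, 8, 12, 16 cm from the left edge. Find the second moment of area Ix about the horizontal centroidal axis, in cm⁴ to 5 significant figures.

Break the section into simple shapes (no overlaps), measuring from the bottom-left corner of the bounding box.
Plate: 20 × 4.5, A = 90 cm², y = 2.25 cm, Ī = 151.875 cm⁴.
Hole 1 (subtracted): ⌀1, A = 0.7853982 cm², y = 2.25 cm, Ī = 0.04908739 cm⁴.
Hole 2 (subtracted): ⌀1, A = 0.7853982 cm², y = 2.25 cm, Ī = 0.04908739 cm⁴.
Hole 3 (subtracted): ⌀1, A = 0.7853982 cm², y = 2.25 cm, Ī = 0.04908739 cm⁴.
Hole 4 (subtracted): ⌀1, A = 0.7853982 cm², y = 2.25 cm, Ī = 0.04908739 cm⁴.
By symmetry the centroid is at mid-height, ȳ = 2.25 cm.
All pieces are centred on the horizontal centroidal axis, so I = ΣĪ (holes subtracted) = 151.6787 cm⁴.

Ix ≈ 151.68 cm⁴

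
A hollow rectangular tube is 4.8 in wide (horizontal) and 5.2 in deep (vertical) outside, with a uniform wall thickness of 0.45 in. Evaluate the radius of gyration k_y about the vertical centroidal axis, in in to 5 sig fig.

k_y ≈ 1.8045 in

Break the section into simple shapes (no overlaps), measuring from the bottom-left corner of the bounding box.
Outer rectangle: 4.8 × 5.2, A = 24.96 in², x = 2.4 in, Ī = 47.9232 in⁴.
Inner void (subtracted): 3.9 × 4.3, A = 16.77 in², x = 2.4 in, Ī = 21.25598 in⁴.
By symmetry the centroid is at mid-width, x̄ = 2.4 in.
All pieces are centred on the vertical centroidal axis, so I = ΣĪ (holes subtracted) = 26.66723 in⁴.
Radius of gyration: k = √(I/A) = √(26.66723 / 8.19) = 1.804459 in.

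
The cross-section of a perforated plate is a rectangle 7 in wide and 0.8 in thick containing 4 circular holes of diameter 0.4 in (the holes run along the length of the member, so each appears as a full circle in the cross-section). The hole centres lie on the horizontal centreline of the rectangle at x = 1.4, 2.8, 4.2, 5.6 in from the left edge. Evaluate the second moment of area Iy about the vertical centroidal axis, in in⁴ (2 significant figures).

Treat the section as a set of non-overlapping primitives; coordinates are from the bounding-box lower-left.
Plate: 7 × 0.8, A = 5.6 in², x = 3.5 in, Ī = 22.87 in⁴.
Hole 1 (subtracted): ⌀0.4, A = 0.1257 in², x = 1.4 in, Ī = 0.001257 in⁴.
Hole 2 (subtracted): ⌀0.4, A = 0.1257 in², x = 2.8 in, Ī = 0.001257 in⁴.
Hole 3 (subtracted): ⌀0.4, A = 0.1257 in², x = 4.2 in, Ī = 0.001257 in⁴.
Hole 4 (subtracted): ⌀0.4, A = 0.1257 in², x = 5.6 in, Ī = 0.001257 in⁴.
By symmetry the centroid is at mid-width, x̄ = 3.5 in.
Transfer each piece to the vertical centroidal axis using Ī + A·d² with d = x − 3.5:
  plate: d = 0 in → contributes +22.87 in⁴
  hole 1: d = -2.1 in → contributes −0.5554 in⁴
  hole 2: d = -0.7 in → contributes −0.06283 in⁴
  hole 3: d = 0.7 in → contributes −0.06283 in⁴
  hole 4: d = 2.1 in → contributes −0.5554 in⁴
Total I = 21.63 in⁴.

Iy ≈ 22 in⁴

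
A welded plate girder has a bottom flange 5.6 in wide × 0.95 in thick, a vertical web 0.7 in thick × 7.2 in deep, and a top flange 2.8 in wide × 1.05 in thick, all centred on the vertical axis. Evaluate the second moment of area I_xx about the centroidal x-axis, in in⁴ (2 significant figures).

Decompose the section into non-overlapping parts with the origin at the bottom-left of its bounding rectangle.
Bottom plate: 5.6 × 0.95, A = 5.32 in², y = 0.475 in, Ī = 0.4001 in⁴.
Web plate: 0.7 × 7.2, A = 5.04 in², y = 4.55 in, Ī = 21.77 in⁴.
Top plate: 2.8 × 1.05, A = 2.94 in², y = 8.675 in, Ī = 0.2701 in⁴.
Centroid: ȳ = ΣA·y / ΣA = 3.832 in.
Transfer each piece to the centroidal x-axis using Ī + A·d² with d = y − 3.832:
  bottom plate: d = -3.357 in → contributes +60.35 in⁴
  web plate: d = 0.7182 in → contributes +24.37 in⁴
  top plate: d = 4.843 in → contributes +69.23 in⁴
Total I = 154 in⁴.

I_xx ≈ 150 in⁴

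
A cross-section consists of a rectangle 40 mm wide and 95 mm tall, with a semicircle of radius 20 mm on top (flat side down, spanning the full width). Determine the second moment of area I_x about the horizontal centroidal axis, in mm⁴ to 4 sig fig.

I_x ≈ 4.566 × 10⁶ mm⁴

Split into non-overlapping primitives; take the origin at the lower-left of the bounding box.
Rectangular body: 40 × 95, A = 3 800 mm², y = 47.5 mm, Ī = 2 857 917 mm⁴.
Semicircular cap: semicircle r = 20, A = 628.319 mm², y = 103.488 mm, Ī = 17561.1 mm⁴.
Centroid: ȳ = ΣA·y / ΣA = 55.444 mm.
Transfer each piece to the horizontal centroidal axis using Ī + A·d² with d = y − 55.444:
  rectangular body: d = -7.94398 mm → contributes +3 097 722 mm⁴
  semicircular cap: d = 48.0443 mm → contributes +1 467 880 mm⁴
Total I = 4 565 602 mm⁴.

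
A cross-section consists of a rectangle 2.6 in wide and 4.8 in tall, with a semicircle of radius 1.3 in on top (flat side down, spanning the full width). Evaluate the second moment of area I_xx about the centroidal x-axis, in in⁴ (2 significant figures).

Decompose the section into non-overlapping parts with the origin at the bottom-left of its bounding rectangle.
Rectangular body: 2.6 × 4.8, A = 12.48 in², y = 2.4 in, Ī = 23.96 in⁴.
Semicircular cap: semicircle r = 1.3, A = 2.655 in², y = 5.352 in, Ī = 0.3135 in⁴.
Centroid: ȳ = ΣA·y / ΣA = 2.918 in.
Transfer each piece to the centroidal x-axis using Ī + A·d² with d = y − 2.918:
  rectangular body: d = -0.5177 in → contributes +27.31 in⁴
  semicircular cap: d = 2.434 in → contributes +16.04 in⁴
Total I = 43.35 in⁴.

I_xx ≈ 43 in⁴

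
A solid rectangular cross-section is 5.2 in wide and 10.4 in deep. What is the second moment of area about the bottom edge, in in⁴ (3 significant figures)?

I_base ≈ 1950 in⁴

The section: 5.2 × 10.4, A = 54.08 in², y = 5.2 in, Ī = 487.44 in⁴.
Transfer it to a horizontal axis along the bottom face using Ī + A·d² with d = y − 0:
  the section: d = 5.2 in → contributes +1949.8 in⁴
Total I = 1949.8 in⁴.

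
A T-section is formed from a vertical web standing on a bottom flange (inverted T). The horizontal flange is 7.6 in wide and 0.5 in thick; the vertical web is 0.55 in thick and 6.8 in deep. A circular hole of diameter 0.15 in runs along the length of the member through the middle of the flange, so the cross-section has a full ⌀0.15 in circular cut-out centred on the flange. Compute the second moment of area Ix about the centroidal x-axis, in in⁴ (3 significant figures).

Ix ≈ 39.5 in⁴

Split into non-overlapping primitives; take the origin at the lower-left of the bounding box.
Flange: 7.6 × 0.5, A = 3.8 in², y = 0.25 in, Ī = 0.079167 in⁴.
Web: 0.55 × 6.8, A = 3.74 in², y = 3.9 in, Ī = 14.411 in⁴.
Hole (subtracted): ⌀0.15, A = 0.017671 in², y = 0.25 in, Ī = 0.00002485 in⁴.
Centroid: ȳ = ΣA·y / ΣA = 2.0647 in.
Transfer each piece to the centroidal x-axis using Ī + A·d² with d = y − 2.0647:
  flange: d = -1.8147 in → contributes +12.594 in⁴
  web: d = 1.8353 in → contributes +27.009 in⁴
  hole: d = -1.8147 in → contributes −0.058221 in⁴
Total I = 39.544 in⁴.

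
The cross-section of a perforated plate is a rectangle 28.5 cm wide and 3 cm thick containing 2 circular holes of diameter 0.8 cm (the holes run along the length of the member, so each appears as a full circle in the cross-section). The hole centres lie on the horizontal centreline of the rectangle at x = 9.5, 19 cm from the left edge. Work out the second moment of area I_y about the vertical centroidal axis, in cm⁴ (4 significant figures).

I_y ≈ 5765 cm⁴

Decompose the section into non-overlapping parts with the origin at the bottom-left of its bounding rectangle.
Plate: 28.5 × 3, A = 85.5 cm², x = 14.25 cm, Ī = 5787.28 cm⁴.
Hole 1 (subtracted): ⌀0.8, A = 0.502655 cm², x = 9.5 cm, Ī = 0.0201062 cm⁴.
Hole 2 (subtracted): ⌀0.8, A = 0.502655 cm², x = 19 cm, Ī = 0.0201062 cm⁴.
By symmetry the centroid is at mid-width, x̄ = 14.25 cm.
Transfer each piece to the vertical centroidal axis using Ī + A·d² with d = x − 14.25:
  plate: d = 0 cm → contributes +5787.28 cm⁴
  hole 1: d = -4.75 cm → contributes −11.3613 cm⁴
  hole 2: d = 4.75 cm → contributes −11.3613 cm⁴
Total I = 5764.56 cm⁴.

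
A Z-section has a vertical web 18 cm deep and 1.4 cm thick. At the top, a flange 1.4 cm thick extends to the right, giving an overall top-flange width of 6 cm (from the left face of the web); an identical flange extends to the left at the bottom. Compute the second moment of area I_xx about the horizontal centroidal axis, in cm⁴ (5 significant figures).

Split into non-overlapping primitives; take the origin at the lower-left of the bounding box.
Web: 1.4 × 18, A = 25.2 cm², y = 9 cm, Ī = 680.4 cm⁴.
Top flange (beyond web): 4.6 × 1.4, A = 6.44 cm², y = 17.3 cm, Ī = 1.051867 cm⁴.
Bottom flange (beyond web): 4.6 × 1.4, A = 6.44 cm², y = 0.7 cm, Ī = 1.051867 cm⁴.
Centroid: ȳ = ΣA·y / ΣA = 9 cm.
Transfer each piece to the horizontal centroidal axis using Ī + A·d² with d = y − 9:
  web: d = 0 cm → contributes +680.4 cm⁴
  top flange (beyond web): d = 8.3 cm → contributes +444.7035 cm⁴
  bottom flange (beyond web): d = -8.3 cm → contributes +444.7035 cm⁴
Total I = 1569.807 cm⁴.

I_xx ≈ 1569.8 cm⁴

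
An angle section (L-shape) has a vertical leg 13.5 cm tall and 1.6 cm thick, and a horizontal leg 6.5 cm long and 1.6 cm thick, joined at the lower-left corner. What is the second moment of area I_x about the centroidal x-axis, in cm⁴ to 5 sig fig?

Break the section into simple shapes (no overlaps), measuring from the bottom-left corner of the bounding box.
Vertical leg: 1.6 × 13.5, A = 21.6 cm², y = 6.75 cm, Ī = 328.05 cm⁴.
Horizontal leg (remainder): 4.9 × 1.6, A = 7.84 cm², y = 0.8 cm, Ī = 1.672533 cm⁴.
Centroid: ȳ = ΣA·y / ΣA = 5.165489 cm.
Transfer each piece to the centroidal x-axis using Ī + A·d² with d = y − 5.165489:
  vertical leg: d = 1.584511 cm → contributes +382.2806 cm⁴
  horizontal leg (remainder): d = -4.365489 cm → contributes +151.0833 cm⁴
Total I = 533.3639 cm⁴.

I_x ≈ 533.36 cm⁴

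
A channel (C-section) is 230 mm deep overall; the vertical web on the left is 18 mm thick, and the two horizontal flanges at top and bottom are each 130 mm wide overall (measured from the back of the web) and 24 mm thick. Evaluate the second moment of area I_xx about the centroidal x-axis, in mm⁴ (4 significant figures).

Split into non-overlapping primitives; take the origin at the lower-left of the bounding box.
Web: 18 × 230, A = 4 140 mm², y = 115 mm, Ī = 18 250 500 mm⁴.
Top flange (beyond web): 112 × 24, A = 2 688 mm², y = 218 mm, Ī = 129 024 mm⁴.
Bottom flange (beyond web): 112 × 24, A = 2 688 mm², y = 12 mm, Ī = 129 024 mm⁴.
By symmetry the centroid is at mid-height, ȳ = 115 mm.
Transfer each piece to the centroidal x-axis using Ī + A·d² with d = y − 115:
  web: d = 0 mm → contributes +18 250 500 mm⁴
  top flange (beyond web): d = 103 mm → contributes +28 646 016 mm⁴
  bottom flange (beyond web): d = -103 mm → contributes +28 646 016 mm⁴
Total I = 75 542 532 mm⁴.

I_xx ≈ 7.554 × 10⁷ mm⁴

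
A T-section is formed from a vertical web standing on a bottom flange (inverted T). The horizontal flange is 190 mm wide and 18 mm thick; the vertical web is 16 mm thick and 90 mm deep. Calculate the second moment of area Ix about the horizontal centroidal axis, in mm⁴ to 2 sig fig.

Ix ≈ 4.0 × 10⁶ mm⁴

Split into non-overlapping primitives; take the origin at the lower-left of the bounding box.
Flange: 190 × 18, A = 3 420 mm², y = 9 mm, Ī = 92 340 mm⁴.
Web: 16 × 90, A = 1 440 mm², y = 63 mm, Ī = 972 000 mm⁴.
Centroid: ȳ = ΣA·y / ΣA = 25 mm.
Transfer each piece to the horizontal centroidal axis using Ī + A·d² with d = y − 25:
  flange: d = -16 mm → contributes +967 860 mm⁴
  web: d = 38 mm → contributes +3 051 360 mm⁴
Total I = 4 019 220 mm⁴.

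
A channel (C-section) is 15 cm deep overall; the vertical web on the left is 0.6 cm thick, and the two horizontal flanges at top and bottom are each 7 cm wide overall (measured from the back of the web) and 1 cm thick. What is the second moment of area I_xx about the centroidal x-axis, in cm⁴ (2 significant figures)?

Treat the section as a set of non-overlapping primitives; coordinates are from the bounding-box lower-left.
Web: 0.6 × 15, A = 9 cm², y = 7.5 cm, Ī = 168.8 cm⁴.
Top flange (beyond web): 6.4 × 1, A = 6.4 cm², y = 14.5 cm, Ī = 0.5333 cm⁴.
Bottom flange (beyond web): 6.4 × 1, A = 6.4 cm², y = 0.5 cm, Ī = 0.5333 cm⁴.
By symmetry the centroid is at mid-height, ȳ = 7.5 cm.
Transfer each piece to the centroidal x-axis using Ī + A·d² with d = y − 7.5:
  web: d = 0 cm → contributes +168.8 cm⁴
  top flange (beyond web): d = 7 cm → contributes +314.1 cm⁴
  bottom flange (beyond web): d = -7 cm → contributes +314.1 cm⁴
Total I = 797 cm⁴.

I_xx ≈ 800 cm⁴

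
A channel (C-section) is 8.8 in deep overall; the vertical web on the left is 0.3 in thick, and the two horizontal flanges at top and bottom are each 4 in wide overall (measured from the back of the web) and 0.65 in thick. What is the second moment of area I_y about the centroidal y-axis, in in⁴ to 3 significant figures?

I_y ≈ 12.3 in⁴

Decompose the section into non-overlapping parts with the origin at the bottom-left of its bounding rectangle.
Web: 0.3 × 8.8, A = 2.64 in², x = 0.15 in, Ī = 0.0198 in⁴.
Top flange (beyond web): 3.7 × 0.65, A = 2.405 in², x = 2.15 in, Ī = 2.7437 in⁴.
Bottom flange (beyond web): 3.7 × 0.65, A = 2.405 in², x = 2.15 in, Ī = 2.7437 in⁴.
Centroid: x̄ = ΣA·x / ΣA = 1.4413 in.
Transfer each piece to the centroidal y-axis using Ī + A·d² with d = x − 1.4413:
  web: d = -1.2913 in → contributes +4.4217 in⁴
  top flange (beyond web): d = 0.70872 in → contributes +3.9517 in⁴
  bottom flange (beyond web): d = 0.70872 in → contributes +3.9517 in⁴
Total I = 12.325 in⁴.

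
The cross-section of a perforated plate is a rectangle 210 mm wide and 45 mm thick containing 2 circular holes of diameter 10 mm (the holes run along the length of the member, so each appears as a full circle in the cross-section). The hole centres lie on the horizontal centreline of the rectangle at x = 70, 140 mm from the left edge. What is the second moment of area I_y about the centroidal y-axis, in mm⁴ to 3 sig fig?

I_y ≈ 3.45 × 10⁷ mm⁴

Decompose the section into non-overlapping parts with the origin at the bottom-left of its bounding rectangle.
Plate: 210 × 45, A = 9 450 mm², x = 105 mm, Ī = 34 728 750 mm⁴.
Hole 1 (subtracted): ⌀10, A = 78.54 mm², x = 70 mm, Ī = 490.87 mm⁴.
Hole 2 (subtracted): ⌀10, A = 78.54 mm², x = 140 mm, Ī = 490.87 mm⁴.
By symmetry the centroid is at mid-width, x̄ = 105 mm.
Transfer each piece to the centroidal y-axis using Ī + A·d² with d = x − 105:
  plate: d = 0 mm → contributes +34 728 750 mm⁴
  hole 1: d = -35 mm → contributes −96 702 mm⁴
  hole 2: d = 35 mm → contributes −96 702 mm⁴
Total I = 34 535 346 mm⁴.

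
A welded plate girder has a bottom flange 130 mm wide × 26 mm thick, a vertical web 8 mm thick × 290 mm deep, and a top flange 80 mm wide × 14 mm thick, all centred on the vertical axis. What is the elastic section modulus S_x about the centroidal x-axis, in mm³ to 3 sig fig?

Treat the section as a set of non-overlapping primitives; coordinates are from the bounding-box lower-left.
Bottom plate: 130 × 26, A = 3 380 mm², y = 13 mm, Ī = 190 407 mm⁴.
Web plate: 8 × 290, A = 2 320 mm², y = 171 mm, Ī = 16 259 333 mm⁴.
Top plate: 80 × 14, A = 1 120 mm², y = 323 mm, Ī = 18 293 mm⁴.
Centroid: ȳ = ΣA·y / ΣA = 117.66 mm.
Transfer each piece to the centroidal x-axis using Ī + A·d² with d = y − 117.66:
  bottom plate: d = -104.66 mm → contributes +37 211 766 mm⁴
  web plate: d = 53.343 mm → contributes +22 860 864 mm⁴
  top plate: d = 205.34 mm → contributes +47 243 981 mm⁴
Total I = 107 316 610 mm⁴.
Extreme fibre distance c = 212.34 mm; S = I/c = 505 392 mm³.

S_x ≈ 5.05 × 10⁵ mm³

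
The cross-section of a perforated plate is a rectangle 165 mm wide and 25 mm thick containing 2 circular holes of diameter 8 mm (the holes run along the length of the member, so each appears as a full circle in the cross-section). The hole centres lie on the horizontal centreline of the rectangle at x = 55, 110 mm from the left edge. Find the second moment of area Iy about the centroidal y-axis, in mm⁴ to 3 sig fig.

Iy ≈ 9.28 × 10⁶ mm⁴

Split into non-overlapping primitives; take the origin at the lower-left of the bounding box.
Plate: 165 × 25, A = 4 125 mm², x = 82.5 mm, Ī = 9 358 594 mm⁴.
Hole 1 (subtracted): ⌀8, A = 50.265 mm², x = 55 mm, Ī = 201.06 mm⁴.
Hole 2 (subtracted): ⌀8, A = 50.265 mm², x = 110 mm, Ī = 201.06 mm⁴.
By symmetry the centroid is at mid-width, x̄ = 82.5 mm.
Transfer each piece to the centroidal y-axis using Ī + A·d² with d = x − 82.5:
  plate: d = 0 mm → contributes +9 358 594 mm⁴
  hole 1: d = -27.5 mm → contributes −38 214 mm⁴
  hole 2: d = 27.5 mm → contributes −38 214 mm⁴
Total I = 9 282 165 mm⁴.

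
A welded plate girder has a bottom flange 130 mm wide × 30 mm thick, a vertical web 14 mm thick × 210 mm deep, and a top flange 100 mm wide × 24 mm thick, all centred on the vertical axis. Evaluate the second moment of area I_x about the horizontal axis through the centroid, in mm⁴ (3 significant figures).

Decompose the section into non-overlapping parts with the origin at the bottom-left of its bounding rectangle.
Bottom plate: 130 × 30, A = 3 900 mm², y = 15 mm, Ī = 292 500 mm⁴.
Web plate: 14 × 210, A = 2 940 mm², y = 135 mm, Ī = 10 804 500 mm⁴.
Top plate: 100 × 24, A = 2 400 mm², y = 252 mm, Ī = 115 200 mm⁴.
Centroid: ȳ = ΣA·y / ΣA = 114.74 mm.
Transfer each piece to the horizontal axis through the centroid using Ī + A·d² with d = y − 114.74:
  bottom plate: d = -99.74 mm → contributes +39 090 166 mm⁴
  web plate: d = 20.26 mm → contributes +12 011 244 mm⁴
  top plate: d = 137.26 mm → contributes +45 331 767 mm⁴
Total I = 96 433 177 mm⁴.

I_x ≈ 9.64 × 10⁷ mm⁴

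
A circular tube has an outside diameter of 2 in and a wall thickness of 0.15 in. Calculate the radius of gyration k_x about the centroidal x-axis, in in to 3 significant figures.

k_x ≈ 0.656 in

Decompose the section into non-overlapping parts with the origin at the bottom-left of its bounding rectangle.
Outer circle: ⌀2, A = 3.1416 in², y = 1 in, Ī = 0.7854 in⁴.
Bore (subtracted): ⌀1.7, A = 2.2698 in², y = 1 in, Ī = 0.40998 in⁴.
By symmetry the centroid is at mid-height, ȳ = 1 in.
All pieces are centred on the centroidal x-axis, so I = ΣĪ (holes subtracted) = 0.37542 in⁴.
Radius of gyration: k = √(I/A) = √(0.37542 / 0.87179) = 0.65622 in.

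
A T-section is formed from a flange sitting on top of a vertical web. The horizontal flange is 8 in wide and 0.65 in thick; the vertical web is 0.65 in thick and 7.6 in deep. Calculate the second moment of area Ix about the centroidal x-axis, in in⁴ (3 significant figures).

Ix ≈ 67.1 in⁴

Treat the section as a set of non-overlapping primitives; coordinates are from the bounding-box lower-left.
Flange: 8 × 0.65, A = 5.2 in², y = 7.925 in, Ī = 0.18308 in⁴.
Web: 0.65 × 7.6, A = 4.94 in², y = 3.8 in, Ī = 23.778 in⁴.
Centroid: ȳ = ΣA·y / ΣA = 5.9154 in.
Transfer each piece to the centroidal x-axis using Ī + A·d² with d = y − 5.9154:
  flange: d = 2.0096 in → contributes +21.184 in⁴
  web: d = -2.1154 in → contributes +45.884 in⁴
Total I = 67.067 in⁴.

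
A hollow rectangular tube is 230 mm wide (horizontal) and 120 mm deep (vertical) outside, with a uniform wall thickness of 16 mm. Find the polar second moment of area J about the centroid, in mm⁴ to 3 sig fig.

Decompose the section into non-overlapping parts with the origin at the bottom-left of its bounding rectangle.
Outer rectangle: 230 × 120, A = 27 600 mm², y = 60 mm, Ī = 33 120 000 mm⁴.
Inner void (subtracted): 198 × 88, A = 17 424 mm², y = 60 mm, Ī = 11 244 288 mm⁴.
By symmetry the centroid is at mid-height, ȳ = 60 mm.
All pieces are centred on the centroidal x-axis, so I = ΣĪ (holes subtracted) = 21 875 712 mm⁴.
Repeating about the centroidal y-axis gives I_y = 64 745 792 mm⁴.
Polar second moment: J = I_x + I_y = 86 621 504 mm⁴.

J ≈ 8.66 × 10⁷ mm⁴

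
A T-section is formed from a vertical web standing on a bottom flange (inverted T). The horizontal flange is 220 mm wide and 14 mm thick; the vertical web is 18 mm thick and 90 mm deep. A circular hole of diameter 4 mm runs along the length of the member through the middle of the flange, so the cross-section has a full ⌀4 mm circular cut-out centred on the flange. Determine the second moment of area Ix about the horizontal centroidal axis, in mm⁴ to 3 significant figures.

Treat the section as a set of non-overlapping primitives; coordinates are from the bounding-box lower-left.
Flange: 220 × 14, A = 3 080 mm², y = 7 mm, Ī = 50 307 mm⁴.
Web: 18 × 90, A = 1 620 mm², y = 59 mm, Ī = 1 093 500 mm⁴.
Hole (subtracted): ⌀4, A = 12.566 mm², y = 7 mm, Ī = 12.566 mm⁴.
Centroid: ȳ = ΣA·y / ΣA = 24.971 mm.
Transfer each piece to the horizontal centroidal axis using Ī + A·d² with d = y − 24.971:
  flange: d = -17.971 mm → contributes +1 045 064 mm⁴
  web: d = 34.029 mm → contributes +2 969 366 mm⁴
  hole: d = -17.971 mm → contributes −4071.2 mm⁴
Total I = 4 010 359 mm⁴.

Ix ≈ 4.01 × 10⁶ mm⁴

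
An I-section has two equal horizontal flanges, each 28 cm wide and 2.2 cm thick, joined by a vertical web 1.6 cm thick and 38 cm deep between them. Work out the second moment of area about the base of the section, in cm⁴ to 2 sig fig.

I_base ≈ 1.4 × 10⁵ cm⁴

Break the section into simple shapes (no overlaps), measuring from the bottom-left corner of the bounding box.
Bottom flange: 28 × 2.2, A = 61.6 cm², y = 1.1 cm, Ī = 24.85 cm⁴.
Web: 1.6 × 38, A = 60.8 cm², y = 21.2 cm, Ī = 7 316 cm⁴.
Top flange: 28 × 2.2, A = 61.6 cm², y = 41.3 cm, Ī = 24.85 cm⁴.
Transfer each piece to the base of the section using Ī + A·d² with d = y − 0:
  bottom flange: d = 1.1 cm → contributes +99.38 cm⁴
  web: d = 21.2 cm → contributes +34 642 cm⁴
  top flange: d = 41.3 cm → contributes +105 095 cm⁴
Total I = 139 837 cm⁴.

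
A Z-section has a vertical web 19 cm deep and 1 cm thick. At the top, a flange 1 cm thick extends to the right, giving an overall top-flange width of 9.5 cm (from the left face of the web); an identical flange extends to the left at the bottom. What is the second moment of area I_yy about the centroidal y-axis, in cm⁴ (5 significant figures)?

I_yy ≈ 487.50 cm⁴

Split into non-overlapping primitives; take the origin at the lower-left of the bounding box.
Web: 1 × 19, A = 19 cm², x = 9 cm, Ī = 1.583333 cm⁴.
Top flange (beyond web): 8.5 × 1, A = 8.5 cm², x = 13.75 cm, Ī = 51.17708 cm⁴.
Bottom flange (beyond web): 8.5 × 1, A = 8.5 cm², x = 4.25 cm, Ī = 51.17708 cm⁴.
Centroid: x̄ = ΣA·x / ΣA = 9 cm.
Transfer each piece to the centroidal y-axis using Ī + A·d² with d = x − 9:
  web: d = 0 cm → contributes +1.583333 cm⁴
  top flange (beyond web): d = 4.75 cm → contributes +242.9583 cm⁴
  bottom flange (beyond web): d = -4.75 cm → contributes +242.9583 cm⁴
Total I = 487.5 cm⁴.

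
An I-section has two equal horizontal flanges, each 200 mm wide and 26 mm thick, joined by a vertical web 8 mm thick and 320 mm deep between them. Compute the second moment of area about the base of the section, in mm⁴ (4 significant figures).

I_base ≈ 7.821 × 10⁸ mm⁴

Treat the section as a set of non-overlapping primitives; coordinates are from the bounding-box lower-left.
Bottom flange: 200 × 26, A = 5 200 mm², y = 13 mm, Ī = 292 933 mm⁴.
Web: 8 × 320, A = 2 560 mm², y = 186 mm, Ī = 21 845 333 mm⁴.
Top flange: 200 × 26, A = 5 200 mm², y = 359 mm, Ī = 292 933 mm⁴.
Transfer each piece to a horizontal axis along the bottom face using Ī + A·d² with d = y − 0:
  bottom flange: d = 13 mm → contributes +1 171 733 mm⁴
  web: d = 186 mm → contributes +110 411 093 mm⁴
  top flange: d = 359 mm → contributes +670 474 133 mm⁴
Total I = 782 056 960 mm⁴.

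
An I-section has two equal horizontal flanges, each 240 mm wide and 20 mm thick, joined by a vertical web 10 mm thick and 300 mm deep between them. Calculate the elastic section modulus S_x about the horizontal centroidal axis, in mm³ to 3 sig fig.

Decompose the section into non-overlapping parts with the origin at the bottom-left of its bounding rectangle.
Bottom flange: 240 × 20, A = 4 800 mm², y = 10 mm, Ī = 160 000 mm⁴.
Web: 10 × 300, A = 3 000 mm², y = 170 mm, Ī = 22 500 000 mm⁴.
Top flange: 240 × 20, A = 4 800 mm², y = 330 mm, Ī = 160 000 mm⁴.
By symmetry the centroid is at mid-height, ȳ = 170 mm.
Transfer each piece to the horizontal centroidal axis using Ī + A·d² with d = y − 170:
  bottom flange: d = -160 mm → contributes +123 040 000 mm⁴
  web: d = 0 mm → contributes +22 500 000 mm⁴
  top flange: d = 160 mm → contributes +123 040 000 mm⁴
Total I = 268 580 000 mm⁴.
Extreme fibre distance c = 170 mm; S = I/c = 1 579 882 mm³.

S_x ≈ 1.58 × 10⁶ mm³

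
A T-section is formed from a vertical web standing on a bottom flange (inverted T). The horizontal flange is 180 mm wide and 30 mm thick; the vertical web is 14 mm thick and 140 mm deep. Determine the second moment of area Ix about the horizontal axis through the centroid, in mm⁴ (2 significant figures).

Decompose the section into non-overlapping parts with the origin at the bottom-left of its bounding rectangle.
Flange: 180 × 30, A = 5 400 mm², y = 15 mm, Ī = 405 000 mm⁴.
Web: 14 × 140, A = 1 960 mm², y = 100 mm, Ī = 3 201 333 mm⁴.
Centroid: ȳ = ΣA·y / ΣA = 37.64 mm.
Transfer each piece to the horizontal axis through the centroid using Ī + A·d² with d = y − 37.64:
  flange: d = -22.64 mm → contributes +3 171 866 mm⁴
  web: d = 62.36 mm → contributes +10 824 331 mm⁴
Total I = 13 996 197 mm⁴.

Ix ≈ 1.4 × 10⁷ mm⁴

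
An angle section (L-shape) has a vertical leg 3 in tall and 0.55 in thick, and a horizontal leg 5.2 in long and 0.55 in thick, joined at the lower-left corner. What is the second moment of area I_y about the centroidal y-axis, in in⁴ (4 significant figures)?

Treat the section as a set of non-overlapping primitives; coordinates are from the bounding-box lower-left.
Vertical leg: 0.55 × 3, A = 1.65 in², x = 0.275 in, Ī = 0.0415938 in⁴.
Horizontal leg (remainder): 4.65 × 0.55, A = 2.5575 in², x = 2.875 in, Ī = 4.6083 in⁴.
Centroid: x̄ = ΣA·x / ΣA = 1.85539 in.
Transfer each piece to the centroidal y-axis using Ī + A·d² with d = x − 1.85539:
  vertical leg: d = -1.58039 in → contributes +4.1627 in⁴
  horizontal leg (remainder): d = 1.01961 in → contributes +7.26707 in⁴
Total I = 11.4298 in⁴.

I_y ≈ 11.43 in⁴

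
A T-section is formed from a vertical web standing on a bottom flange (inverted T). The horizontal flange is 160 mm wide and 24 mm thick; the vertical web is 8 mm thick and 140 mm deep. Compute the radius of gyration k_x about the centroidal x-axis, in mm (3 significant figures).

k_x ≈ 39.8 mm

Break the section into simple shapes (no overlaps), measuring from the bottom-left corner of the bounding box.
Flange: 160 × 24, A = 3 840 mm², y = 12 mm, Ī = 184 320 mm⁴.
Web: 8 × 140, A = 1 120 mm², y = 94 mm, Ī = 1 829 333 mm⁴.
Centroid: ȳ = ΣA·y / ΣA = 30.516 mm.
Transfer each piece to the centroidal x-axis using Ī + A·d² with d = y − 30.516:
  flange: d = -18.516 mm → contributes +1 500 853 mm⁴
  web: d = 63.484 mm → contributes +6 343 159 mm⁴
Total I = 7 844 012 mm⁴.
Radius of gyration: k = √(I/A) = √(7 844 012 / 4 960) = 39.767 mm.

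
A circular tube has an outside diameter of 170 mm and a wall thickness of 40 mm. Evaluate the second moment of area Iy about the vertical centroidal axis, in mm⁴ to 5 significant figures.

Break the section into simple shapes (no overlaps), measuring from the bottom-left corner of the bounding box.
Outer circle: ⌀170, A = 22698.01 mm², x = 85 mm, Ī = 40 998 275 mm⁴.
Bore (subtracted): ⌀90, A = 6361.725 mm², x = 85 mm, Ī = 3 220 623 mm⁴.
By symmetry the centroid is at mid-width, x̄ = 85 mm.
All pieces are centred on the vertical centroidal axis, so I = ΣĪ (holes subtracted) = 37 777 652 mm⁴.

Iy ≈ 3.7778 × 10⁷ mm⁴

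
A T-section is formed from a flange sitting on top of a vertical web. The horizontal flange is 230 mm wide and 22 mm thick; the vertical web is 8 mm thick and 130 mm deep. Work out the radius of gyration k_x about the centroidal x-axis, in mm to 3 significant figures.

Split into non-overlapping primitives; take the origin at the lower-left of the bounding box.
Flange: 230 × 22, A = 5 060 mm², y = 141 mm, Ī = 204 087 mm⁴.
Web: 8 × 130, A = 1 040 mm², y = 65 mm, Ī = 1 464 667 mm⁴.
Centroid: ȳ = ΣA·y / ΣA = 128.04 mm.
Transfer each piece to the centroidal x-axis using Ī + A·d² with d = y − 128.04:
  flange: d = 12.957 mm → contributes +1 053 628 mm⁴
  web: d = -63.043 mm → contributes +5 598 014 mm⁴
Total I = 6 651 642 mm⁴.
Radius of gyration: k = √(I/A) = √(6 651 642 / 6 100) = 33.022 mm.

k_x ≈ 33.0 mm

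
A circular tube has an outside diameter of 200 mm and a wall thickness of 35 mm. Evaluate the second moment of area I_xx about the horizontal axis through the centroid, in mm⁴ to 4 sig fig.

I_xx ≈ 6.452 × 10⁷ mm⁴

Break the section into simple shapes (no overlaps), measuring from the bottom-left corner of the bounding box.
Outer circle: ⌀200, A = 31415.9 mm², y = 100 mm, Ī = 78 539 816 mm⁴.
Bore (subtracted): ⌀130, A = 13273.2 mm², y = 100 mm, Ī = 14 019 848 mm⁴.
By symmetry the centroid is at mid-height, ȳ = 100 mm.
All pieces are centred on the horizontal axis through the centroid, so I = ΣĪ (holes subtracted) = 64 519 968 mm⁴.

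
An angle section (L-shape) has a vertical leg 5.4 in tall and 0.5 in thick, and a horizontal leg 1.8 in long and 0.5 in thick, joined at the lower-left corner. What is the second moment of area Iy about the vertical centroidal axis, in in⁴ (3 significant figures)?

Break the section into simple shapes (no overlaps), measuring from the bottom-left corner of the bounding box.
Vertical leg: 0.5 × 5.4, A = 2.7 in², x = 0.25 in, Ī = 0.05625 in⁴.
Horizontal leg (remainder): 1.3 × 0.5, A = 0.65 in², x = 1.15 in, Ī = 0.091542 in⁴.
Centroid: x̄ = ΣA·x / ΣA = 0.42463 in.
Transfer each piece to the vertical centroidal axis using Ī + A·d² with d = x − 0.42463:
  vertical leg: d = -0.17463 in → contributes +0.13859 in⁴
  horizontal leg (remainder): d = 0.72537 in → contributes +0.43355 in⁴
Total I = 0.57213 in⁴.

Iy ≈ 0.572 in⁴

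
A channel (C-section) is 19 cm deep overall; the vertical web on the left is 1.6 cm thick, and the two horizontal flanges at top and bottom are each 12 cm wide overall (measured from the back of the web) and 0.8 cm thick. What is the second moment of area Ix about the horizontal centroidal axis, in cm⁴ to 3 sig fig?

Decompose the section into non-overlapping parts with the origin at the bottom-left of its bounding rectangle.
Web: 1.6 × 19, A = 30.4 cm², y = 9.5 cm, Ī = 914.53 cm⁴.
Top flange (beyond web): 10.4 × 0.8, A = 8.32 cm², y = 18.6 cm, Ī = 0.44373 cm⁴.
Bottom flange (beyond web): 10.4 × 0.8, A = 8.32 cm², y = 0.4 cm, Ī = 0.44373 cm⁴.
By symmetry the centroid is at mid-height, ȳ = 9.5 cm.
Transfer each piece to the horizontal centroidal axis using Ī + A·d² with d = y − 9.5:
  web: d = 0 cm → contributes +914.53 cm⁴
  top flange (beyond web): d = 9.1 cm → contributes +689.42 cm⁴
  bottom flange (beyond web): d = -9.1 cm → contributes +689.42 cm⁴
Total I = 2293.4 cm⁴.

Ix ≈ 2290 cm⁴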